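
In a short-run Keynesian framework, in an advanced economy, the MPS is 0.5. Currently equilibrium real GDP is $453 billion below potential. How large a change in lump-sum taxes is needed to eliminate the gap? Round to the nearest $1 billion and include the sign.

−$453 billion

MPC = 1 − MPS = 1 − 0.5 = 0.5.
Spending multiplier = 1/(1 − MPC) = 1/(1 − 0.5) = 1/0.5 = 2.
Tax multiplier = −c·k = −0.5/0.5 = −1. Need ΔY = +$453 billion, so ΔT = ΔY/(−c·k) = −(+$453 billion) × 0.5 / 0.5 = −$453 billion.
The government should cut lump-sum taxes by $453 billion.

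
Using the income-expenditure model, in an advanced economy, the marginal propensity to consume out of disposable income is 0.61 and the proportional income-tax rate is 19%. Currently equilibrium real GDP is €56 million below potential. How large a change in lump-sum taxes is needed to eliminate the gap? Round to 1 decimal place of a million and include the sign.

−€46.4 million

Spending multiplier = 1/(1 − c(1−t)) = 1/(1 − 0.61×0.81) = 1/0.5059 ≈ 1.977.
Tax multiplier = −c·k = −0.61/0.5059 ≈ −1.206. Need ΔY = +€56 million, so ΔT = ΔY/(−c·k) = −(+€56 million) × 0.5059 / 0.61 ≈ −€46.4 million.
The government should cut lump-sum taxes by €46.4 million.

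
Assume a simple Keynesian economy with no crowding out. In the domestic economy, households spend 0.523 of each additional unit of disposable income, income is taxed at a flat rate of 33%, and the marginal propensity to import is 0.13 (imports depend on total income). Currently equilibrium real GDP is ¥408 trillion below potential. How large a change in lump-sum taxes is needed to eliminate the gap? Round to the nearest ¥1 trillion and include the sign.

Spending multiplier = 1/(1 − c(1−t) + m) = 1/(1 − 0.523×0.67 + 0.13) = 1/0.77959 ≈ 1.283.
Tax multiplier = −c·k = −0.523/0.77959 ≈ −0.671. Need ΔY = +¥408 trillion, so ΔT = ΔY/(−c·k) = −(+¥408 trillion) × 0.77959 / 0.523 ≈ −¥608 trillion.
The government should cut lump-sum taxes by ¥608 trillion.

−¥608 trillion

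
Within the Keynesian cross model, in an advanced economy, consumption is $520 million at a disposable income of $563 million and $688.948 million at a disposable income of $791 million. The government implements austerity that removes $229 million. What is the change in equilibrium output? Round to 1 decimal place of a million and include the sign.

MPC = ΔC/ΔYd = (688.948 − 520)/(791 − 563) = 168.948/228 = 0.741.
Expenditure multiplier = 1/(1 − MPC) = 1/(1 − 0.741) = 1/0.259 ≈ 3.861.
ΔY = k × ΔG = (−$229 million) / 0.259 ≈ −$884.2 million.

−$884.2 million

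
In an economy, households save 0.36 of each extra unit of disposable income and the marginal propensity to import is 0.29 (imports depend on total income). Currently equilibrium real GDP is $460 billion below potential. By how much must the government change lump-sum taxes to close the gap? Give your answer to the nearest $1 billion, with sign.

MPC = 1 − MPS = 1 − 0.36 = 0.64.
Spending multiplier = 1/(1 − c + m) = 1/(1 − 0.64 + 0.29) = 1/0.65 ≈ 1.538.
Tax multiplier = −c·k = −0.64/0.65 ≈ −0.985. Need ΔY = +$460 billion, so ΔT = ΔY/(−c·k) = −(+$460 billion) × 0.65 / 0.64 ≈ −$467 billion.
The government should cut lump-sum taxes by $467 billion.

−$467 billion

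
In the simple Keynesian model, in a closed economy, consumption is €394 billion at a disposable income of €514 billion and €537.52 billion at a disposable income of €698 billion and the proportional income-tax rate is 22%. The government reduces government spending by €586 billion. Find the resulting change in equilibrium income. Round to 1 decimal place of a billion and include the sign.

−€1,496.4 billion

MPC = ΔC/ΔYd = (537.52 − 394)/(698 − 514) = 143.52/184 = 0.78.
Expenditure multiplier = 1/(1 − c(1−t)) = 1/(1 − 0.78×0.78) = 1/0.3916 ≈ 2.554.
ΔY = k × ΔG = (−€586 billion) / 0.3916 ≈ −€1,496.4 billion.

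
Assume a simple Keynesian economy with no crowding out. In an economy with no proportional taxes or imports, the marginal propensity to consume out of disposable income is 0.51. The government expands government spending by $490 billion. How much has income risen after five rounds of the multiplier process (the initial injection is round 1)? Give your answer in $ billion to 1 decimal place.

$965.5 billion

Round 1 adds ΔG = $490 billion; each later round is MPC = 0.51 times the previous.
After 5 rounds: 490 + 249.9 + 127.449 + 64.99899 + 33.1494849 = ΔG·(1 − c^5)/(1 − c) = 490 × (1 − 0.0345025251)/0.49 ≈ $965.5 billion.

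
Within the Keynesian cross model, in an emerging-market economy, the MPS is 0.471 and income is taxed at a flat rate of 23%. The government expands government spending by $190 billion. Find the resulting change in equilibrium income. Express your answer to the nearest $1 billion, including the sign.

+$321 billion

MPC = 1 − MPS = 1 − 0.471 = 0.529.
Expenditure multiplier = 1/(1 − c(1−t)) = 1/(1 − 0.529×0.77) = 1/0.59267 ≈ 1.687.
ΔY = k × ΔG = (+$190 billion) / 0.59267 ≈ +$321 billion.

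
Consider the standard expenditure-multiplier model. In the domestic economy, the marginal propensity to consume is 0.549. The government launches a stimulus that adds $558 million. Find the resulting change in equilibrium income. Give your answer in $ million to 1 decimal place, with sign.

Spending multiplier = 1/(1 − MPC) = 1/(1 − 0.549) = 1/0.451 ≈ 2.217.
ΔY = k × ΔG = (+$558 million) / 0.451 ≈ +$1,237.3 million.

+$1,237.3 million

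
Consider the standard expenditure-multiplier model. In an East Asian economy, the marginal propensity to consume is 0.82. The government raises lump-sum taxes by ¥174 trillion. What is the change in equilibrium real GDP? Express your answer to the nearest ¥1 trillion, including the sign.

A lump-sum tax change of +¥174 trillion shifts disposable income by −¥174 trillion; first-round consumption changes by −c × ΔT = −0.82 × (+¥174 trillion) = −¥142.68 trillion.
Expenditure multiplier = 1/(1 − MPC) = 1/(1 − 0.82) = 1/0.18 ≈ 5.556.
The tax multiplier is −c × k ≈ −4.556, so ΔY = k × (−c·ΔT) = (−¥142.68 trillion) / 0.18 ≈ −¥793 trillion.

−¥793 trillion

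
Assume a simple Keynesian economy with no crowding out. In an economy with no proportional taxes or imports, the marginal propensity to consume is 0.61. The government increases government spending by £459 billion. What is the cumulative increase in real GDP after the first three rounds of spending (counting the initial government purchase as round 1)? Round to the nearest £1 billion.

£910 billion

Round 1 adds ΔG = £459 billion; each later round is MPC = 0.61 times the previous.
After 3 rounds: 459 + 279.99 + 170.7939 = ΔG·(1 − c^3)/(1 − c) = 459 × (1 − 0.226981)/0.39 ≈ £910 billion.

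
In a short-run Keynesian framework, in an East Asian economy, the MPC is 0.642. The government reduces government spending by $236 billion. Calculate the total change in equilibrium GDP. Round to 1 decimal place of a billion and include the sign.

Government-spending multiplier = 1/(1 − MPC) = 1/(1 − 0.642) = 1/0.358 ≈ 2.793.
ΔY = k × ΔG = (−$236 billion) / 0.358 ≈ −$659.2 billion.

−$659.2 billion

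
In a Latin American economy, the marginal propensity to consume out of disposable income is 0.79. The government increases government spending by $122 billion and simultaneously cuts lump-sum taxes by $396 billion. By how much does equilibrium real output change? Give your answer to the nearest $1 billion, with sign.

+$2,071 billion

Expenditure multiplier = 1/(1 − MPC) = 1/(1 − 0.79) = 1/0.21 ≈ 4.762.
ΔG contributes k·ΔG = (+$122 billion) / 0.21 ≈ +$581 billion.
ΔT of −$396 billion changes first-round spending by −c·ΔT = +$312.84 billion, contributing k·(−c·ΔT) = (+$312.84 billion) / 0.21 ≈ +$1,489.7 billion.
Net ΔY = k(ΔG − c·ΔT) = (+$434.84 billion) / 0.21 ≈ +$2,071 billion.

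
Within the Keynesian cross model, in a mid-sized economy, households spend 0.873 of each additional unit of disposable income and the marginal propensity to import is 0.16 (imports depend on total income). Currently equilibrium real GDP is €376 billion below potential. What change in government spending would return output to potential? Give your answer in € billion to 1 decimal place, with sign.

Spending multiplier = 1/(1 − c + m) = 1/(1 − 0.873 + 0.16) = 1/0.287 ≈ 3.484.
Need ΔY = +€376 billion, so ΔG = ΔY/k = (+€376 billion) × 0.287 ≈ +€107.9 billion.
The government should increase government spending by €107.9 billion.

+€107.9 billion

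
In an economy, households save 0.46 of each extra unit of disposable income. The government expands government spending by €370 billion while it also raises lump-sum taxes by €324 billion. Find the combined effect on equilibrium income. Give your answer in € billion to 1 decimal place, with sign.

+€424.0 billion

MPC = 1 − MPS = 1 − 0.46 = 0.54.
Expenditure multiplier = 1/(1 − MPC) = 1/(1 − 0.54) = 1/0.46 ≈ 2.174.
ΔG contributes k·ΔG = (+€370 billion) / 0.46 ≈ +€804.3 billion.
ΔT of +€324 billion changes first-round spending by −c·ΔT = −€174.96 billion, contributing k·(−c·ΔT) = (−€174.96 billion) / 0.46 ≈ −€380.3 billion.
Net ΔY = k(ΔG − c·ΔT) = (+€195.04 billion) / 0.46 = +€424 billion.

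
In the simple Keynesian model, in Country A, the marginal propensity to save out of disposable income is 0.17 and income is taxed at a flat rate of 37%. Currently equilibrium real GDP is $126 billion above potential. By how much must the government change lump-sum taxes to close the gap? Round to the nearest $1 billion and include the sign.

+$72 billion

MPC = 1 − MPS = 1 − 0.17 = 0.83.
Spending multiplier = 1/(1 − c(1−t)) = 1/(1 − 0.83×0.63) = 1/0.4771 ≈ 2.096.
Tax multiplier = −c·k = −0.83/0.4771 ≈ −1.74. Need ΔY = −$126 billion, so ΔT = ΔY/(−c·k) = −(−$126 billion) × 0.4771 / 0.83 ≈ +$72 billion.
The government should raise lump-sum taxes by $72 billion.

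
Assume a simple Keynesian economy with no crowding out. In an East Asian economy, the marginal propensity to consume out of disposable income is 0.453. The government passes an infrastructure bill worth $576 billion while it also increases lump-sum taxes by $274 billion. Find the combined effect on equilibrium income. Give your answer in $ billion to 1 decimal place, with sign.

Expenditure multiplier = 1/(1 − MPC) = 1/(1 − 0.453) = 1/0.547 ≈ 1.828.
ΔG contributes k·ΔG = (+$576 billion) / 0.547 ≈ +$1,053 billion.
ΔT of +$274 billion changes first-round spending by −c·ΔT = −$124.122 billion, contributing k·(−c·ΔT) = (−$124.122 billion) / 0.547 ≈ −$226.9 billion.
Net ΔY = k(ΔG − c·ΔT) = (+$451.878 billion) / 0.547 ≈ +$826.1 billion.

+$826.1 billion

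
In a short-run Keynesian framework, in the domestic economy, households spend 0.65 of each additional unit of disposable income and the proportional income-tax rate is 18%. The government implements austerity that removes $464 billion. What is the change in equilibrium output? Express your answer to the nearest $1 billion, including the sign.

−$994 billion

Expenditure multiplier = 1/(1 − c(1−t)) = 1/(1 − 0.65×0.82) = 1/0.467 ≈ 2.141.
ΔY = k × ΔG = (−$464 billion) / 0.467 ≈ −$994 billion.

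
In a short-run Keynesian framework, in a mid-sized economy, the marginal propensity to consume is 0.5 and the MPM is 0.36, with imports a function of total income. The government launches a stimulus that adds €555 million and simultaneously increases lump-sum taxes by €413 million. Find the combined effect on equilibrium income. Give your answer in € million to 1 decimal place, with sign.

Expenditure multiplier = 1/(1 − c + m) = 1/(1 − 0.5 + 0.36) = 1/0.86 ≈ 1.163.
ΔG contributes k·ΔG = (+€555 million) / 0.86 ≈ +€645.3 million.
ΔT of +€413 million changes first-round spending by −c·ΔT = −€206.5 million, contributing k·(−c·ΔT) = (−€206.5 million) / 0.86 ≈ −€240.1 million.
Net ΔY = k(ΔG − c·ΔT) = (+€348.5 million) / 0.86 ≈ +€405.2 million.

+€405.2 million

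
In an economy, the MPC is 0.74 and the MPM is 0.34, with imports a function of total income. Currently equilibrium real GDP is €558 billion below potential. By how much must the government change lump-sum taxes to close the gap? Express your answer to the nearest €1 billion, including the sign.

−€452 billion

Spending multiplier = 1/(1 − c + m) = 1/(1 − 0.74 + 0.34) = 1/0.6 ≈ 1.667.
Tax multiplier = −c·k = −0.74/0.6 ≈ −1.233. Need ΔY = +€558 billion, so ΔT = ΔY/(−c·k) = −(+€558 billion) × 0.6 / 0.74 ≈ −€452 billion.
The government should cut lump-sum taxes by €452 billion.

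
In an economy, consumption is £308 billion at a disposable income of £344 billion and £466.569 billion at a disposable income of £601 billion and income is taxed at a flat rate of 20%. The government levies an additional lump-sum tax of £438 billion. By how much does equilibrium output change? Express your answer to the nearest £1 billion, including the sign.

MPC = ΔC/ΔYd = (466.569 − 308)/(601 − 344) = 158.569/257 = 0.617.
A lump-sum tax change of +£438 billion shifts disposable income by −£438 billion; first-round consumption changes by −c × ΔT = −0.617 × (+£438 billion) = −£270.246 billion.
Expenditure multiplier = 1/(1 − c(1−t)) = 1/(1 − 0.617×0.8) = 1/0.5064 ≈ 1.975.
The tax multiplier is −c × k ≈ −1.218, so ΔY = k × (−c·ΔT) = (−£270.246 billion) / 0.5064 ≈ −£534 billion.

−£534 billion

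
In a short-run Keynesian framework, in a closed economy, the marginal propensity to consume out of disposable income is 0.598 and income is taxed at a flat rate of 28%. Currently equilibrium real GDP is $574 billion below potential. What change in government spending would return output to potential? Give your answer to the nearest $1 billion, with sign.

Spending multiplier = 1/(1 − c(1−t)) = 1/(1 − 0.598×0.72) = 1/0.56944 ≈ 1.756.
Need ΔY = +$574 billion, so ΔG = ΔY/k = (+$574 billion) × 0.56944 ≈ +$327 billion.
The government should increase government spending by $327 billion.

+$327 billion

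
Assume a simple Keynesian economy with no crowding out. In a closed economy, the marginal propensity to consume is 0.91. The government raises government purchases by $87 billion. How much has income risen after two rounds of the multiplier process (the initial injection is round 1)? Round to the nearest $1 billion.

$166 billion

Round 1 adds ΔG = $87 billion; each later round is MPC = 0.91 times the previous.
After 2 rounds: 87 + 79.17 = ΔG·(1 − c^2)/(1 − c) = 87 × (1 − 0.8281)/0.09 ≈ $166 billion.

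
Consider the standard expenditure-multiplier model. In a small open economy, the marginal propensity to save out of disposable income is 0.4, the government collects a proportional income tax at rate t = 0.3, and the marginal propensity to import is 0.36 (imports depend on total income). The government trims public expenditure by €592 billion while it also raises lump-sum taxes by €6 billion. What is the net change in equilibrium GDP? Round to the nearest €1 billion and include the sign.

−€634 billion

MPC = 1 − MPS = 1 − 0.4 = 0.6.
Expenditure multiplier = 1/(1 − c(1−t) + m) = 1/(1 − 0.6×0.7 + 0.36) = 1/0.94 ≈ 1.064.
ΔG contributes k·ΔG = (−€592 billion) / 0.94 ≈ −€629.8 billion.
ΔT of +€6 billion changes first-round spending by −c·ΔT = −€3.6 billion, contributing k·(−c·ΔT) = (−€3.6 billion) / 0.94 ≈ −€3.8 billion.
Net ΔY = k(ΔG − c·ΔT) = (−€595.6 billion) / 0.94 ≈ −€634 billion.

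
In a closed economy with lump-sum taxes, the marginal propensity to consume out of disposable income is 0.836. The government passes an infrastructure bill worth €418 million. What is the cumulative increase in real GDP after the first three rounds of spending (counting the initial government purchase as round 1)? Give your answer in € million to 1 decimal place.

Round 1 adds ΔG = €418 million; each later round is MPC = 0.836 times the previous.
After 3 rounds: 418 + 349.448 + 292.138528 = ΔG·(1 − c^3)/(1 − c) = 418 × (1 − 0.584277056)/0.164 ≈ €1,059.6 million.

€1,059.6 million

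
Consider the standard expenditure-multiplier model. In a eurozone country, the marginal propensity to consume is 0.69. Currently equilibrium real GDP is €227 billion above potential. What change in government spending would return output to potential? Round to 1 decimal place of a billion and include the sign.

−€70.4 billion

Spending multiplier = 1/(1 − MPC) = 1/(1 − 0.69) = 1/0.31 ≈ 3.226.
Need ΔY = −€227 billion, so ΔG = ΔY/k = (−€227 billion) × 0.31 ≈ −€70.4 billion.
The government should cut government spending by €70.4 billion.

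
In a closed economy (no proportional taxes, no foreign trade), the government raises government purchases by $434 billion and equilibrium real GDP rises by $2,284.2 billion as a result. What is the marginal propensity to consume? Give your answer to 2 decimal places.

Implied spending multiplier k = ΔY/ΔG = 2,284.2/434 ≈ 5.2631.
Since k = 1/(1 − MPC), MPC = 1 − 1/k = 1 − ΔG/ΔY = 1 − 434/2,284.2 ≈ 0.81.

0.81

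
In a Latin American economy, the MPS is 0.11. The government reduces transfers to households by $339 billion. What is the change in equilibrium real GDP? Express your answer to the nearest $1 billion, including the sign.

−$2,743 billion

MPC = 1 − MPS = 1 − 0.11 = 0.89.
The transfer change shifts disposable income by −$339 billion, so first-round consumption changes by c·ΔTR = 0.89 × (−$339 billion) = −$301.71 billion.
Expenditure multiplier = 1/(1 − MPC) = 1/(1 − 0.89) = 1/0.11 ≈ 9.091.
The transfer multiplier is c × k ≈ 8.091, so ΔY = k × (c·ΔTR) = (−$301.71 billion) / 0.11 ≈ −$2,743 billion.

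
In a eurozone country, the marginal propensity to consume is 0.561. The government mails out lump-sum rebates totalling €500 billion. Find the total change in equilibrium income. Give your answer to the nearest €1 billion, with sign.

A lump-sum tax change of −€500 billion shifts disposable income by +€500 billion; first-round consumption changes by −c × ΔT = −0.561 × (−€500 billion) = +€280.5 billion.
Expenditure multiplier = 1/(1 − MPC) = 1/(1 − 0.561) = 1/0.439 ≈ 2.278.
The tax multiplier is −c × k ≈ −1.278, so ΔY = k × (−c·ΔT) = (+€280.5 billion) / 0.439 ≈ +€639 billion.

+€639 billion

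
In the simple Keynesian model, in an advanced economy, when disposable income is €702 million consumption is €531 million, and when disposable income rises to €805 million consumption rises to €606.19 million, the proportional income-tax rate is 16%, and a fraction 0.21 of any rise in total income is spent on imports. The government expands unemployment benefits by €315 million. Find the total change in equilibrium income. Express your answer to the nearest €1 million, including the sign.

+€385 million

MPC = ΔC/ΔYd = (606.19 − 531)/(805 − 702) = 75.19/103 = 0.73.
The transfer change shifts disposable income by +€315 million, so first-round consumption changes by c·ΔTR = 0.73 × (+€315 million) = +€229.95 million.
Expenditure multiplier = 1/(1 − c(1−t) + m) = 1/(1 − 0.73×0.84 + 0.21) = 1/0.5968 ≈ 1.676.
The transfer multiplier is c × k ≈ 1.223, so ΔY = k × (c·ΔTR) = (+€229.95 million) / 0.5968 ≈ +€385 million.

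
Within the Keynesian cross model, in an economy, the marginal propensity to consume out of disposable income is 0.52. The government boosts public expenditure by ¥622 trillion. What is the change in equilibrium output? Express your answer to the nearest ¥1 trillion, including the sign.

+¥1,296 trillion

Spending multiplier = 1/(1 − MPC) = 1/(1 − 0.52) = 1/0.48 ≈ 2.083.
ΔY = k × ΔG = (+¥622 trillion) / 0.48 ≈ +¥1,296 trillion.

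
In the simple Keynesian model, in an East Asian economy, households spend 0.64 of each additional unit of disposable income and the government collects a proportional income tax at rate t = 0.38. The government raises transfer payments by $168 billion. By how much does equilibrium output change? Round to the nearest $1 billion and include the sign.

+$178 billion

The transfer change shifts disposable income by +$168 billion, so first-round consumption changes by c·ΔTR = 0.64 × (+$168 billion) = +$107.52 billion.
Expenditure multiplier = 1/(1 − c(1−t)) = 1/(1 − 0.64×0.62) = 1/0.6032 ≈ 1.658.
The transfer multiplier is c × k ≈ 1.061, so ΔY = k × (c·ΔTR) = (+$107.52 billion) / 0.6032 ≈ +$178 billion.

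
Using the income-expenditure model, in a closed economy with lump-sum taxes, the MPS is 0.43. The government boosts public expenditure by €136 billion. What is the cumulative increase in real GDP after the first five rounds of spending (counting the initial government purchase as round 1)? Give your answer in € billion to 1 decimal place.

MPC = 1 − MPS = 1 − 0.43 = 0.57.
Round 1 adds ΔG = €136 billion; each later round is MPC = 0.57 times the previous.
After 5 rounds: 136 + 77.52 + 44.1864 + 25.186248 + 14.35616136 = ΔG·(1 − c^5)/(1 − c) = 136 × (1 − 0.0601692057)/0.43 ≈ €297.2 billion.

€297.2 billion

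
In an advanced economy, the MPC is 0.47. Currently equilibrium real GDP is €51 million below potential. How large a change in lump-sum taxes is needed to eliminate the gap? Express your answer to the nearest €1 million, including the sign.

−€58 million

Spending multiplier = 1/(1 − MPC) = 1/(1 − 0.47) = 1/0.53 ≈ 1.887.
Tax multiplier = −c·k = −0.47/0.53 ≈ −0.887. Need ΔY = +€51 million, so ΔT = ΔY/(−c·k) = −(+€51 million) × 0.53 / 0.47 ≈ −€58 million.
The government should cut lump-sum taxes by €58 million.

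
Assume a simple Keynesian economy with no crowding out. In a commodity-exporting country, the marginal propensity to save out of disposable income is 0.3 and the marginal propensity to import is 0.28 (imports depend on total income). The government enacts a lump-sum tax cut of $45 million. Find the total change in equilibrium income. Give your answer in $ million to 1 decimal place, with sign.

MPC = 1 − MPS = 1 − 0.3 = 0.7.
A lump-sum tax change of −$45 million shifts disposable income by +$45 million; first-round consumption changes by −c × ΔT = −0.7 × (−$45 million) = +$31.5 million.
Expenditure multiplier = 1/(1 − c + m) = 1/(1 − 0.7 + 0.28) = 1/0.58 ≈ 1.724.
The tax multiplier is −c × k ≈ −1.207, so ΔY = k × (−c·ΔT) = (+$31.5 million) / 0.58 ≈ +$54.3 million.

+$54.3 million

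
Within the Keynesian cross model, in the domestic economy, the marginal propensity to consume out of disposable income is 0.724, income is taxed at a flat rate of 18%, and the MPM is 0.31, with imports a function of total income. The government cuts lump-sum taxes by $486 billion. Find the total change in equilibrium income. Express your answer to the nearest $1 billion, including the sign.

A lump-sum tax change of −$486 billion shifts disposable income by +$486 billion; first-round consumption changes by −c × ΔT = −0.724 × (−$486 billion) = +$351.864 billion.
Expenditure multiplier = 1/(1 − c(1−t) + m) = 1/(1 − 0.724×0.82 + 0.31) = 1/0.71632 ≈ 1.396.
The tax multiplier is −c × k ≈ −1.011, so ΔY = k × (−c·ΔT) = (+$351.864 billion) / 0.71632 ≈ +$491 billion.

+$491 billion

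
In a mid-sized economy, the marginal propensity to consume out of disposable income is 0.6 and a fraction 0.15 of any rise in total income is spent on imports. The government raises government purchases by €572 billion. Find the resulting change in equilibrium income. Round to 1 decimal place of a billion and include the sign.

Spending multiplier = 1/(1 − c + m) = 1/(1 − 0.6 + 0.15) = 1/0.55 ≈ 1.818.
ΔY = k × ΔG = (+€572 billion) / 0.55 = +€1,040 billion.

+€1,040.0 billion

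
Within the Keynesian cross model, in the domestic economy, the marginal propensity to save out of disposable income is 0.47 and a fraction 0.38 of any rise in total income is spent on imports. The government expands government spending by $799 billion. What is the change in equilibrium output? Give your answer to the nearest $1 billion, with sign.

+$940 billion

MPC = 1 − MPS = 1 − 0.47 = 0.53.
Government-spending multiplier = 1/(1 − c + m) = 1/(1 − 0.53 + 0.38) = 1/0.85 ≈ 1.176.
ΔY = k × ΔG = (+$799 billion) / 0.85 = +$940 billion.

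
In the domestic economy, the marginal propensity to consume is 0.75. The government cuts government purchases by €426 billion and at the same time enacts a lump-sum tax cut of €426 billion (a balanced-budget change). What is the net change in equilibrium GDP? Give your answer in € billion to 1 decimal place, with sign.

−€426.0 billion

Expenditure multiplier = 1/(1 − MPC) = 1/(1 − 0.75) = 1/0.25 = 4.
ΔG contributes k·ΔG = (−€426 billion) / 0.25 = −€1,704 billion.
ΔT of −€426 billion changes first-round spending by −c·ΔT = +€319.5 billion, contributing k·(−c·ΔT) = (+€319.5 billion) / 0.25 = +€1,278 billion.
With ΔG = ΔT and no other leakages, the balanced-budget multiplier is 1, so ΔY = ΔG = −€426 billion.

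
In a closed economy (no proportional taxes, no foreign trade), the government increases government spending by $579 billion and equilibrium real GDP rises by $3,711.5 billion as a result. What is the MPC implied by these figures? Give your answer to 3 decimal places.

0.844

Implied spending multiplier k = ΔY/ΔG = 3,711.5/579 ≈ 6.4102.
Since k = 1/(1 − MPC), MPC = 1 − 1/k = 1 − ΔG/ΔY = 1 − 579/3,711.5 ≈ 0.844.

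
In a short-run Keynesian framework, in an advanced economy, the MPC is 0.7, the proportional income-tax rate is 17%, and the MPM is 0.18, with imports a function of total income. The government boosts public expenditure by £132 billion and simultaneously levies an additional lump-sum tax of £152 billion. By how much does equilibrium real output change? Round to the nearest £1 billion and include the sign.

+£43 billion

Expenditure multiplier = 1/(1 − c(1−t) + m) = 1/(1 − 0.7×0.83 + 0.18) = 1/0.599 ≈ 1.669.
ΔG contributes k·ΔG = (+£132 billion) / 0.599 ≈ +£220.4 billion.
ΔT of +£152 billion changes first-round spending by −c·ΔT = −£106.4 billion, contributing k·(−c·ΔT) = (−£106.4 billion) / 0.599 ≈ −£177.6 billion.
Net ΔY = k(ΔG − c·ΔT) = (+£25.6 billion) / 0.599 ≈ +£43 billion.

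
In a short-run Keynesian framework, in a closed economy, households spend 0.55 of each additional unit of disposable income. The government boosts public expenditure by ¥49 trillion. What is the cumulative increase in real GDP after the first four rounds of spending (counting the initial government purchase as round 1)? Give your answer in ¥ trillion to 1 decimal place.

Round 1 adds ΔG = ¥49 trillion; each later round is MPC = 0.55 times the previous.
After 4 rounds: 49 + 26.95 + 14.8225 + 8.152375 = ΔG·(1 − c^4)/(1 − c) = 49 × (1 − 0.09150625)/0.45 ≈ ¥98.9 trillion.

¥98.9 trillion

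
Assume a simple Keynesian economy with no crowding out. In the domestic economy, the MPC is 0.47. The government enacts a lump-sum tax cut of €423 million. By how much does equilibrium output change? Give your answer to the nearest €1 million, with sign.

A lump-sum tax change of −€423 million shifts disposable income by +€423 million; first-round consumption changes by −c × ΔT = −0.47 × (−€423 million) = +€198.81 million.
Expenditure multiplier = 1/(1 − MPC) = 1/(1 − 0.47) = 1/0.53 ≈ 1.887.
The tax multiplier is −c × k ≈ −0.887, so ΔY = k × (−c·ΔT) = (+€198.81 million) / 0.53 ≈ +€375 million.

+€375 million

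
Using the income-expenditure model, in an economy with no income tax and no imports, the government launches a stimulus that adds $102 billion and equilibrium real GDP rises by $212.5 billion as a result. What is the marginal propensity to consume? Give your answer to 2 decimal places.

Implied spending multiplier k = ΔY/ΔG = 212.5/102 ≈ 2.0833.
Since k = 1/(1 − MPC), MPC = 1 − 1/k = 1 − ΔG/ΔY = 1 − 102/212.5 = 0.52.

0.52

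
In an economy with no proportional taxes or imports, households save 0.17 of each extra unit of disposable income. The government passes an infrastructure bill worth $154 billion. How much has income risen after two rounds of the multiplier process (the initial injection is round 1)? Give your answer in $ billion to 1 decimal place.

$281.8 billion

MPC = 1 − MPS = 1 − 0.17 = 0.83.
Round 1 adds ΔG = $154 billion; each later round is MPC = 0.83 times the previous.
After 2 rounds: 154 + 127.82 = ΔG·(1 − c^2)/(1 − c) = 154 × (1 − 0.6889)/0.17 ≈ $281.8 billion.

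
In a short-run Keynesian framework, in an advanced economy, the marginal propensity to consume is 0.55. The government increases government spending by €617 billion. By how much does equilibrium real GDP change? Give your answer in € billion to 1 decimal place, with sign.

Government-spending multiplier = 1/(1 − MPC) = 1/(1 − 0.55) = 1/0.45 ≈ 2.222.
ΔY = k × ΔG = (+€617 billion) / 0.45 ≈ +€1,371.1 billion.

+€1,371.1 billion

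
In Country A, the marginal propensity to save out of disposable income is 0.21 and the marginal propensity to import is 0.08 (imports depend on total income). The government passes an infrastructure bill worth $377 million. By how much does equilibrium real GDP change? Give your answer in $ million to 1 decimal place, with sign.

+$1,300.0 million

MPC = 1 − MPS = 1 − 0.21 = 0.79.
Government-spending multiplier = 1/(1 − c + m) = 1/(1 − 0.79 + 0.08) = 1/0.29 ≈ 3.448.
ΔY = k × ΔG = (+$377 million) / 0.29 = +$1,300 million.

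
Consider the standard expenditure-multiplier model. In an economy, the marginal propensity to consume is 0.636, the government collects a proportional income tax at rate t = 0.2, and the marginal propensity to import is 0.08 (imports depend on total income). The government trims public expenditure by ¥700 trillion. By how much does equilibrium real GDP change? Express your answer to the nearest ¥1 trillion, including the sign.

Spending multiplier = 1/(1 − c(1−t) + m) = 1/(1 − 0.636×0.8 + 0.08) = 1/0.5712 ≈ 1.751.
ΔY = k × ΔG = (−¥700 trillion) / 0.5712 ≈ −¥1,225 trillion.

−¥1,225 trillion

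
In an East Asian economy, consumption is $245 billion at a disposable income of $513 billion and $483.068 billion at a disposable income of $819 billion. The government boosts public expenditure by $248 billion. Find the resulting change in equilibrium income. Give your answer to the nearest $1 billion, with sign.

+$1,117 billion

MPC = ΔC/ΔYd = (483.068 − 245)/(819 − 513) = 238.068/306 = 0.778.
Expenditure multiplier = 1/(1 − MPC) = 1/(1 − 0.778) = 1/0.222 ≈ 4.505.
ΔY = k × ΔG = (+$248 billion) / 0.222 ≈ +$1,117 billion.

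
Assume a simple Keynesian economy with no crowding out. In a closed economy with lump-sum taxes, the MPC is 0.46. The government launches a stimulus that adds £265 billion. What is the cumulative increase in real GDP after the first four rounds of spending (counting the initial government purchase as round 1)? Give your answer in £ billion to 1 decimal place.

£468.8 billion

Round 1 adds ΔG = £265 billion; each later round is MPC = 0.46 times the previous.
After 4 rounds: 265 + 121.9 + 56.074 + 25.79404 = ΔG·(1 − c^4)/(1 − c) = 265 × (1 − 0.04477456)/0.54 ≈ £468.8 billion.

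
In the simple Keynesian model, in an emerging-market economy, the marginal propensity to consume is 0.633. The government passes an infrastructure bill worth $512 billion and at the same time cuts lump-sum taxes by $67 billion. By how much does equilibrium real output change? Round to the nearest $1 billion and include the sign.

+$1,511 billion

Expenditure multiplier = 1/(1 − MPC) = 1/(1 − 0.633) = 1/0.367 ≈ 2.725.
ΔG contributes k·ΔG = (+$512 billion) / 0.367 ≈ +$1,395.1 billion.
ΔT of −$67 billion changes first-round spending by −c·ΔT = +$42.411 billion, contributing k·(−c·ΔT) = (+$42.411 billion) / 0.367 ≈ +$115.6 billion.
Net ΔY = k(ΔG − c·ΔT) = (+$554.411 billion) / 0.367 ≈ +$1,511 billion.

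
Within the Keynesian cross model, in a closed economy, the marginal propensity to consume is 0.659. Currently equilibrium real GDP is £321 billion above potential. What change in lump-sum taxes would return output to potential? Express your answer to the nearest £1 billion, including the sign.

+£166 billion

Spending multiplier = 1/(1 − MPC) = 1/(1 − 0.659) = 1/0.341 ≈ 2.933.
Tax multiplier = −c·k = −0.659/0.341 ≈ −1.933. Need ΔY = −£321 billion, so ΔT = ΔY/(−c·k) = −(−£321 billion) × 0.341 / 0.659 ≈ +£166 billion.
The government should raise lump-sum taxes by £166 billion.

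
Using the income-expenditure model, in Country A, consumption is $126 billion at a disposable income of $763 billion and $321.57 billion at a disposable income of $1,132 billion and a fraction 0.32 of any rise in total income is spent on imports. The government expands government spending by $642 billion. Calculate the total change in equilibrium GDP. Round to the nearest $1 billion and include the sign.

MPC = ΔC/ΔYd = (321.57 − 126)/(1,132 − 763) = 195.57/369 = 0.53.
Spending multiplier = 1/(1 − c + m) = 1/(1 − 0.53 + 0.32) = 1/0.79 ≈ 1.266.
ΔY = k × ΔG = (+$642 billion) / 0.79 ≈ +$813 billion.

+$813 billion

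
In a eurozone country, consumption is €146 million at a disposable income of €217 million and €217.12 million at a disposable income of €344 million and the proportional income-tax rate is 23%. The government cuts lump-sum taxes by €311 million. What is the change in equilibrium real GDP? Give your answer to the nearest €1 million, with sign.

+€306 million

MPC = ΔC/ΔYd = (217.12 − 146)/(344 − 217) = 71.12/127 = 0.56.
A lump-sum tax change of −€311 million shifts disposable income by +€311 million; first-round consumption changes by −c × ΔT = −0.56 × (−€311 million) = +€174.16 million.
Expenditure multiplier = 1/(1 − c(1−t)) = 1/(1 − 0.56×0.77) = 1/0.5688 ≈ 1.758.
The tax multiplier is −c × k ≈ −0.985, so ΔY = k × (−c·ΔT) = (+€174.16 million) / 0.5688 ≈ +€306 million.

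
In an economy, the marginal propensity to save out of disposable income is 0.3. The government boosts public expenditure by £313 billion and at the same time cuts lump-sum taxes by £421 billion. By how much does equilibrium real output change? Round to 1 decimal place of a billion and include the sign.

+£2,025.7 billion

MPC = 1 − MPS = 1 − 0.3 = 0.7.
Expenditure multiplier = 1/(1 − MPC) = 1/(1 − 0.7) = 1/0.3 ≈ 3.333.
ΔG contributes k·ΔG = (+£313 billion) / 0.3 ≈ +£1,043.3 billion.
ΔT of −£421 billion changes first-round spending by −c·ΔT = +£294.7 billion, contributing k·(−c·ΔT) = (+£294.7 billion) / 0.3 ≈ +£982.3 billion.
Net ΔY = k(ΔG − c·ΔT) = (+£607.7 billion) / 0.3 ≈ +£2,025.7 billion.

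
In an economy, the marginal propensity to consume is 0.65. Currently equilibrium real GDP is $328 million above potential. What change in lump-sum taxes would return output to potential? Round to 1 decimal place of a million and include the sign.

Spending multiplier = 1/(1 − MPC) = 1/(1 − 0.65) = 1/0.35 ≈ 2.857.
Tax multiplier = −c·k = −0.65/0.35 ≈ −1.857. Need ΔY = −$328 million, so ΔT = ΔY/(−c·k) = −(−$328 million) × 0.35 / 0.65 ≈ +$176.6 million.
The government should raise lump-sum taxes by $176.6 million.

+$176.6 million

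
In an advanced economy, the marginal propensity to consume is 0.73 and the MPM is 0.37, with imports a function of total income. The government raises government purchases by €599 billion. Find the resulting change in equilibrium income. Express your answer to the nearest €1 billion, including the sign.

Expenditure multiplier = 1/(1 − c + m) = 1/(1 − 0.73 + 0.37) = 1/0.64 ≈ 1.563.
ΔY = k × ΔG = (+€599 billion) / 0.64 ≈ +€936 billion.

+€936 billion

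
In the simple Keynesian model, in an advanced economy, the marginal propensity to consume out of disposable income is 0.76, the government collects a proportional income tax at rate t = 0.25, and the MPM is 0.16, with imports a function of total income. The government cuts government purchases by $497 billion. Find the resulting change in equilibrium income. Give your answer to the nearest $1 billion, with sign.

−$842 billion

Government-spending multiplier = 1/(1 − c(1−t) + m) = 1/(1 − 0.76×0.75 + 0.16) = 1/0.59 ≈ 1.695.
ΔY = k × ΔG = (−$497 billion) / 0.59 ≈ −$842 billion.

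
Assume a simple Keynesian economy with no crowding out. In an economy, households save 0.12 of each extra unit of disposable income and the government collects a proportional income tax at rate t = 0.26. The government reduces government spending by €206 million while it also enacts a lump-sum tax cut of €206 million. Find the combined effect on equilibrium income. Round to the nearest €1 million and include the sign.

MPC = 1 − MPS = 1 − 0.12 = 0.88.
Expenditure multiplier = 1/(1 − c(1−t)) = 1/(1 − 0.88×0.74) = 1/0.3488 ≈ 2.867.
ΔG contributes k·ΔG = (−€206 million) / 0.3488 ≈ −€590.6 million.
ΔT of −€206 million changes first-round spending by −c·ΔT = +€181.28 million, contributing k·(−c·ΔT) = (+€181.28 million) / 0.3488 ≈ +€519.7 million.
Net ΔY = k(ΔG − c·ΔT) = (−€24.72 million) / 0.3488 ≈ −€71 million.

−€71 million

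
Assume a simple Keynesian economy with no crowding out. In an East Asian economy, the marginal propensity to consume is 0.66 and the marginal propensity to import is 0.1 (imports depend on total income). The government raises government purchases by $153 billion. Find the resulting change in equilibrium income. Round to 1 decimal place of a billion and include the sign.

Government-spending multiplier = 1/(1 − c + m) = 1/(1 − 0.66 + 0.1) = 1/0.44 ≈ 2.273.
ΔY = k × ΔG = (+$153 billion) / 0.44 ≈ +$347.7 billion.

+$347.7 billion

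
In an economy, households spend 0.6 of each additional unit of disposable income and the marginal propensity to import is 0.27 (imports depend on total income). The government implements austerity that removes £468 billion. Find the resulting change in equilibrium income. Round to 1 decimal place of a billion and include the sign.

−£698.5 billion

Expenditure multiplier = 1/(1 − c + m) = 1/(1 − 0.6 + 0.27) = 1/0.67 ≈ 1.493.
ΔY = k × ΔG = (−£468 billion) / 0.67 ≈ −£698.5 billion.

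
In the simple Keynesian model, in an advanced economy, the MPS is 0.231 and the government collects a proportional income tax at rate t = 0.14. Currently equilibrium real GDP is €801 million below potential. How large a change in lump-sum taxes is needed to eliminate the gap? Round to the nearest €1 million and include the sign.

−€353 million

MPC = 1 − MPS = 1 − 0.231 = 0.769.
Spending multiplier = 1/(1 − c(1−t)) = 1/(1 − 0.769×0.86) = 1/0.33866 ≈ 2.953.
Tax multiplier = −c·k = −0.769/0.33866 ≈ −2.271. Need ΔY = +€801 million, so ΔT = ΔY/(−c·k) = −(+€801 million) × 0.33866 / 0.769 ≈ −€353 million.
The government should cut lump-sum taxes by €353 million.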